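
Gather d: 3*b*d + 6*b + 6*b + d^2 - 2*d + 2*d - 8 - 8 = 3*b*d + 12*b + d^2 - 16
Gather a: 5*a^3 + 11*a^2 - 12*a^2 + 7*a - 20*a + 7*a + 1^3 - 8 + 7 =5*a^3 - a^2 - 6*a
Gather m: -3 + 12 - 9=0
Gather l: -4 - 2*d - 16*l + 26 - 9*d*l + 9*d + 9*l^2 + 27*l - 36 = 7*d + 9*l^2 + l*(11 - 9*d) - 14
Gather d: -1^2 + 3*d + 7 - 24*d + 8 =14 - 21*d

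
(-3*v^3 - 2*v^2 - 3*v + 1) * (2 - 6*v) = 18*v^4 + 6*v^3 + 14*v^2 - 12*v + 2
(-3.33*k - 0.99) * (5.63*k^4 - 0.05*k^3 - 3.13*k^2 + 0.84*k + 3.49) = -18.7479*k^5 - 5.4072*k^4 + 10.4724*k^3 + 0.3015*k^2 - 12.4533*k - 3.4551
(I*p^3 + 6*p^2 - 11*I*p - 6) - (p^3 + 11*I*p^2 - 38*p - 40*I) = -p^3 + I*p^3 + 6*p^2 - 11*I*p^2 + 38*p - 11*I*p - 6 + 40*I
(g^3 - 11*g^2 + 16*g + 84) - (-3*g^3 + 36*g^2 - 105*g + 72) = 4*g^3 - 47*g^2 + 121*g + 12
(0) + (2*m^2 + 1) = 2*m^2 + 1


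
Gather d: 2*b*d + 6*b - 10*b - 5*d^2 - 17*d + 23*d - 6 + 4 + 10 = -4*b - 5*d^2 + d*(2*b + 6) + 8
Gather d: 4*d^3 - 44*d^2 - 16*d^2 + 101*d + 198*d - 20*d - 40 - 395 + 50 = 4*d^3 - 60*d^2 + 279*d - 385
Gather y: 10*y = 10*y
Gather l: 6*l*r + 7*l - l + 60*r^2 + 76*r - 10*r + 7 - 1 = l*(6*r + 6) + 60*r^2 + 66*r + 6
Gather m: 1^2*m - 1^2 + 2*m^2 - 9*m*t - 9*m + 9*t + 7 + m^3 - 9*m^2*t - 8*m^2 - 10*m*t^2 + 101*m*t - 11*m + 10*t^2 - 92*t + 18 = m^3 + m^2*(-9*t - 6) + m*(-10*t^2 + 92*t - 19) + 10*t^2 - 83*t + 24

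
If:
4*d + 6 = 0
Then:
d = -3/2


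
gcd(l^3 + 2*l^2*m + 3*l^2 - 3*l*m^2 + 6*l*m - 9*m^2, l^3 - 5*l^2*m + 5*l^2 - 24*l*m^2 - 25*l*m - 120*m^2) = l + 3*m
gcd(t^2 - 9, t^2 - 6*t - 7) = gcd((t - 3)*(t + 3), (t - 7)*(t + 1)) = 1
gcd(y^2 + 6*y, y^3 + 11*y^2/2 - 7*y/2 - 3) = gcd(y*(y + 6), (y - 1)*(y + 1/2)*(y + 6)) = y + 6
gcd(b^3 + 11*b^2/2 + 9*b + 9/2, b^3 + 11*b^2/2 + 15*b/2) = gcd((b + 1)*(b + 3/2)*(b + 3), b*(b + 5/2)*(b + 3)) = b + 3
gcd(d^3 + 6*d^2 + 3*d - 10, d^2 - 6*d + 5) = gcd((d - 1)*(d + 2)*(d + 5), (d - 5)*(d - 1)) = d - 1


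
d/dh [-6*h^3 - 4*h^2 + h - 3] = -18*h^2 - 8*h + 1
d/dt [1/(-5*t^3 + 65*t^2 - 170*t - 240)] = (3*t^2 - 26*t + 34)/(5*(t^3 - 13*t^2 + 34*t + 48)^2)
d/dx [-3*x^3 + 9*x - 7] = 9 - 9*x^2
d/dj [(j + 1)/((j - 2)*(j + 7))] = (-j^2 - 2*j - 19)/(j^4 + 10*j^3 - 3*j^2 - 140*j + 196)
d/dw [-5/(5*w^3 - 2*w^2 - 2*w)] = 5*(15*w^2 - 4*w - 2)/(w^2*(-5*w^2 + 2*w + 2)^2)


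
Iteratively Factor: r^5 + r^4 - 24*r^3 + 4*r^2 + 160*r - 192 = (r - 2)*(r^4 + 3*r^3 - 18*r^2 - 32*r + 96) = (r - 2)*(r + 4)*(r^3 - r^2 - 14*r + 24) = (r - 3)*(r - 2)*(r + 4)*(r^2 + 2*r - 8) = (r - 3)*(r - 2)*(r + 4)^2*(r - 2)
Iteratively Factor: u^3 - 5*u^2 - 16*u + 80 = (u - 4)*(u^2 - u - 20) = (u - 4)*(u + 4)*(u - 5)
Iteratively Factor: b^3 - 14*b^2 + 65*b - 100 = (b - 5)*(b^2 - 9*b + 20) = (b - 5)*(b - 4)*(b - 5)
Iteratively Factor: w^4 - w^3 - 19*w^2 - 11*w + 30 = (w - 5)*(w^3 + 4*w^2 + w - 6) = (w - 5)*(w + 3)*(w^2 + w - 2) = (w - 5)*(w + 2)*(w + 3)*(w - 1)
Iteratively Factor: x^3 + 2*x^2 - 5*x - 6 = (x - 2)*(x^2 + 4*x + 3) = (x - 2)*(x + 1)*(x + 3)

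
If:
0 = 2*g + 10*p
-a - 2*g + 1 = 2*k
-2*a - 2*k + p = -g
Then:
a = -14*p - 1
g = -5*p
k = 12*p + 1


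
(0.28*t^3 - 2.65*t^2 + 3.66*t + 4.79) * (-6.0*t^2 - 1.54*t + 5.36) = -1.68*t^5 + 15.4688*t^4 - 16.3782*t^3 - 48.5804*t^2 + 12.241*t + 25.6744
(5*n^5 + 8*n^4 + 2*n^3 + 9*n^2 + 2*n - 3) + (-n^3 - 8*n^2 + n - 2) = 5*n^5 + 8*n^4 + n^3 + n^2 + 3*n - 5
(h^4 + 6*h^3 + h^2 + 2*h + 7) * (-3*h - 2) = -3*h^5 - 20*h^4 - 15*h^3 - 8*h^2 - 25*h - 14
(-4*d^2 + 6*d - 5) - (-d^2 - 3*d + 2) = -3*d^2 + 9*d - 7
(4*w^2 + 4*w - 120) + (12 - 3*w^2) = w^2 + 4*w - 108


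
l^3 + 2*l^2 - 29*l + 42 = (l - 3)*(l - 2)*(l + 7)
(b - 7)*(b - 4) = b^2 - 11*b + 28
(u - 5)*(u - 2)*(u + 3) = u^3 - 4*u^2 - 11*u + 30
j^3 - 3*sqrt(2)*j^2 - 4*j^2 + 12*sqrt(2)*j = j*(j - 4)*(j - 3*sqrt(2))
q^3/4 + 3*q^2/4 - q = q*(q/4 + 1)*(q - 1)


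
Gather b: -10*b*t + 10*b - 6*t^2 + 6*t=b*(10 - 10*t) - 6*t^2 + 6*t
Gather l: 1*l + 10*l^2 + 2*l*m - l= 10*l^2 + 2*l*m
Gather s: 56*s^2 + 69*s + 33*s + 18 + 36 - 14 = 56*s^2 + 102*s + 40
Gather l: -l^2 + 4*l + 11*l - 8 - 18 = -l^2 + 15*l - 26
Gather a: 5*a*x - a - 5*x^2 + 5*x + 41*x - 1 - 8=a*(5*x - 1) - 5*x^2 + 46*x - 9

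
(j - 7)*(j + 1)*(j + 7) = j^3 + j^2 - 49*j - 49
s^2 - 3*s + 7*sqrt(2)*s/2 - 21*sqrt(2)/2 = (s - 3)*(s + 7*sqrt(2)/2)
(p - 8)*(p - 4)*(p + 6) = p^3 - 6*p^2 - 40*p + 192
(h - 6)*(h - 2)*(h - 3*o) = h^3 - 3*h^2*o - 8*h^2 + 24*h*o + 12*h - 36*o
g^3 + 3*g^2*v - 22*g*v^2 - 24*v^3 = (g - 4*v)*(g + v)*(g + 6*v)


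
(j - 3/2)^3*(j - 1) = j^4 - 11*j^3/2 + 45*j^2/4 - 81*j/8 + 27/8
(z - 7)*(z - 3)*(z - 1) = z^3 - 11*z^2 + 31*z - 21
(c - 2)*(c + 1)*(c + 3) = c^3 + 2*c^2 - 5*c - 6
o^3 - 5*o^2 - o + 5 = (o - 5)*(o - 1)*(o + 1)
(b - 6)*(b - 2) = b^2 - 8*b + 12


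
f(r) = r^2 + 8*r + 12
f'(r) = 2*r + 8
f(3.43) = 51.20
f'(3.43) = 14.86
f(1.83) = 29.99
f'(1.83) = 11.66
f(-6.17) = 0.71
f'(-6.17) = -4.34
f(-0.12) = 11.05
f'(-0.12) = 7.76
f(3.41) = 50.91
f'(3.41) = 14.82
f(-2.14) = -0.54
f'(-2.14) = 3.72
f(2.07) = 32.84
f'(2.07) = 12.14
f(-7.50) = 8.25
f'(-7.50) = -7.00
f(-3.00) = -3.00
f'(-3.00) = 2.00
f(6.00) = 96.00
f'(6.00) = 20.00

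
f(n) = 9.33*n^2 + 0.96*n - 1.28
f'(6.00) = 112.92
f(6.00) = 340.36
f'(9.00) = 168.90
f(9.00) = 763.09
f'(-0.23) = -3.33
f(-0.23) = -1.01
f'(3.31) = 62.72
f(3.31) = 104.12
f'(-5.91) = -109.32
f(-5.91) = 318.93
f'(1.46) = 28.20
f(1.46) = 20.01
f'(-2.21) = -40.28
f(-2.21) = 42.17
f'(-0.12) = -1.28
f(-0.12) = -1.26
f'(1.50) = 28.95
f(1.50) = 21.15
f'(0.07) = 2.27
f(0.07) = -1.17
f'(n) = 18.66*n + 0.96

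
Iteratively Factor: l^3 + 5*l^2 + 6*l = (l)*(l^2 + 5*l + 6) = l*(l + 3)*(l + 2)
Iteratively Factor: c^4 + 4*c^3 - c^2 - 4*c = (c)*(c^3 + 4*c^2 - c - 4) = c*(c - 1)*(c^2 + 5*c + 4) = c*(c - 1)*(c + 1)*(c + 4)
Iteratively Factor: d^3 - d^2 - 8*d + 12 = (d + 3)*(d^2 - 4*d + 4) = (d - 2)*(d + 3)*(d - 2)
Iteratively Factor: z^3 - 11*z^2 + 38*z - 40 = (z - 2)*(z^2 - 9*z + 20) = (z - 4)*(z - 2)*(z - 5)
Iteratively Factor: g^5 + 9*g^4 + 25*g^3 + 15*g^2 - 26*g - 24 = (g + 3)*(g^4 + 6*g^3 + 7*g^2 - 6*g - 8) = (g + 2)*(g + 3)*(g^3 + 4*g^2 - g - 4) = (g - 1)*(g + 2)*(g + 3)*(g^2 + 5*g + 4) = (g - 1)*(g + 2)*(g + 3)*(g + 4)*(g + 1)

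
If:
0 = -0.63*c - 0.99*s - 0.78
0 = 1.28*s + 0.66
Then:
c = -0.43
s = -0.52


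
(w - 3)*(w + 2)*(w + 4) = w^3 + 3*w^2 - 10*w - 24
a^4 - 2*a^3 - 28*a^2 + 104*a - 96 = (a - 4)*(a - 2)^2*(a + 6)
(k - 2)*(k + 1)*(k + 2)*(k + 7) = k^4 + 8*k^3 + 3*k^2 - 32*k - 28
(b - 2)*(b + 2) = b^2 - 4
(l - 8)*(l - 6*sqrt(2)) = l^2 - 6*sqrt(2)*l - 8*l + 48*sqrt(2)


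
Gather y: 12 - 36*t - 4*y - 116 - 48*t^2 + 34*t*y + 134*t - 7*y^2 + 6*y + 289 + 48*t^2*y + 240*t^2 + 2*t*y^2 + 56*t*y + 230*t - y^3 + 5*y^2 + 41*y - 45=192*t^2 + 328*t - y^3 + y^2*(2*t - 2) + y*(48*t^2 + 90*t + 43) + 140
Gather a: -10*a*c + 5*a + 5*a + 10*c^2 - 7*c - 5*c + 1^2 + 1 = a*(10 - 10*c) + 10*c^2 - 12*c + 2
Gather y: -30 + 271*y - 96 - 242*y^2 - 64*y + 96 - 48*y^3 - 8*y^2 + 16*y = -48*y^3 - 250*y^2 + 223*y - 30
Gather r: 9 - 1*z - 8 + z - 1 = 0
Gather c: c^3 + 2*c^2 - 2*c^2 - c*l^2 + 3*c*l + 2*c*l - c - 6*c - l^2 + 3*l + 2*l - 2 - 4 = c^3 + c*(-l^2 + 5*l - 7) - l^2 + 5*l - 6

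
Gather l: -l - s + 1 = -l - s + 1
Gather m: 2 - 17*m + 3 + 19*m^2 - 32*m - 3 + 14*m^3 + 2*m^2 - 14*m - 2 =14*m^3 + 21*m^2 - 63*m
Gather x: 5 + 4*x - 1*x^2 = -x^2 + 4*x + 5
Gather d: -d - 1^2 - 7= -d - 8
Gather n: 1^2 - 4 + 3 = 0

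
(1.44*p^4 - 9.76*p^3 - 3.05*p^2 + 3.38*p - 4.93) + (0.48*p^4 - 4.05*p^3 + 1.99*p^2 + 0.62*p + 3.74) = 1.92*p^4 - 13.81*p^3 - 1.06*p^2 + 4.0*p - 1.19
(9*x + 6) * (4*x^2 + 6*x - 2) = 36*x^3 + 78*x^2 + 18*x - 12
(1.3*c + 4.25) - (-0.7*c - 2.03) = 2.0*c + 6.28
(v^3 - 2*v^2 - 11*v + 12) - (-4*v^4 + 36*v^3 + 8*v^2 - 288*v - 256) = 4*v^4 - 35*v^3 - 10*v^2 + 277*v + 268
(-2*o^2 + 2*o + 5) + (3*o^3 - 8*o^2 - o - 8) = 3*o^3 - 10*o^2 + o - 3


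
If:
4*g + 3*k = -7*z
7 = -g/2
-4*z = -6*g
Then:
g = -14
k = 203/3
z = -21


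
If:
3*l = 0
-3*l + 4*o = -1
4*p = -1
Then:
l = 0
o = -1/4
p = -1/4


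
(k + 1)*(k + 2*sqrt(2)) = k^2 + k + 2*sqrt(2)*k + 2*sqrt(2)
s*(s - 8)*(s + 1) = s^3 - 7*s^2 - 8*s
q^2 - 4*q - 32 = (q - 8)*(q + 4)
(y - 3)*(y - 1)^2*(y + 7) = y^4 + 2*y^3 - 28*y^2 + 46*y - 21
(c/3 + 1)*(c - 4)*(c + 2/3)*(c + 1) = c^4/3 + 2*c^3/9 - 13*c^2/3 - 62*c/9 - 8/3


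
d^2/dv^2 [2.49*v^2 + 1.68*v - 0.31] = 4.98000000000000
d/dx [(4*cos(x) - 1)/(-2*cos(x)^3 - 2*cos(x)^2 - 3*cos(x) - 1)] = 4*(-8*cos(x) - cos(2*x) - 4*cos(3*x) + 6)*sin(x)/(-4*sin(x)^2 + 9*cos(x) + cos(3*x) + 6)^2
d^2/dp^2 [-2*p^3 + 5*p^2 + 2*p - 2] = 10 - 12*p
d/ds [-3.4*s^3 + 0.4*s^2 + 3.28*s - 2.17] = -10.2*s^2 + 0.8*s + 3.28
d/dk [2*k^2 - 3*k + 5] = 4*k - 3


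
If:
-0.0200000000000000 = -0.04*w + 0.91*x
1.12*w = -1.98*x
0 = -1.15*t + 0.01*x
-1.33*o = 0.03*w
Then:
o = -0.00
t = -0.00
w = 0.04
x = -0.02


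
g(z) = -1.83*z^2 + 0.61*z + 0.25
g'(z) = 0.61 - 3.66*z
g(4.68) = -36.98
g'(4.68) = -16.52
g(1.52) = -3.05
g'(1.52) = -4.95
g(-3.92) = -30.26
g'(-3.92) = 14.96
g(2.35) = -8.42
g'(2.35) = -7.99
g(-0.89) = -1.74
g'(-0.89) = 3.87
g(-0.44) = -0.37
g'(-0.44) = 2.22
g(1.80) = -4.58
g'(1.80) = -5.98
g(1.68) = -3.89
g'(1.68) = -5.54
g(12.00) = -255.95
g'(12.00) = -43.31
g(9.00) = -142.49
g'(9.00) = -32.33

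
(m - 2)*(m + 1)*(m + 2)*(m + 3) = m^4 + 4*m^3 - m^2 - 16*m - 12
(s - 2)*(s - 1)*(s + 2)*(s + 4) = s^4 + 3*s^3 - 8*s^2 - 12*s + 16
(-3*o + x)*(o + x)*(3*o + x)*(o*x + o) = -9*o^4*x - 9*o^4 - 9*o^3*x^2 - 9*o^3*x + o^2*x^3 + o^2*x^2 + o*x^4 + o*x^3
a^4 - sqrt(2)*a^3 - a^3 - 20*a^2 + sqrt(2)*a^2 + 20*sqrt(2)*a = a*(a - 5)*(a + 4)*(a - sqrt(2))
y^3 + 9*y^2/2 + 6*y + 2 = (y + 1/2)*(y + 2)^2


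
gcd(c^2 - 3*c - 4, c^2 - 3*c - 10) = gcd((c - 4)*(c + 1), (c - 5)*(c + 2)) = 1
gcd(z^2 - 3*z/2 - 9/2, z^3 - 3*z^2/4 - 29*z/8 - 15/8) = 1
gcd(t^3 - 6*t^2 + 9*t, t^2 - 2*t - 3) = t - 3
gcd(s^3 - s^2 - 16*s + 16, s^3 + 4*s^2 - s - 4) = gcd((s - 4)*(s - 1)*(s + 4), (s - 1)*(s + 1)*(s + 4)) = s^2 + 3*s - 4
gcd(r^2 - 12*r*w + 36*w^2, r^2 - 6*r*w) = r - 6*w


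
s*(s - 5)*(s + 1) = s^3 - 4*s^2 - 5*s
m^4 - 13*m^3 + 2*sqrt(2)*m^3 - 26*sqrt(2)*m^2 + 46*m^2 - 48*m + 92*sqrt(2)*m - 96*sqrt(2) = (m - 8)*(m - 3)*(m - 2)*(m + 2*sqrt(2))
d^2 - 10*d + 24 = (d - 6)*(d - 4)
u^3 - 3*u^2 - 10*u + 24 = (u - 4)*(u - 2)*(u + 3)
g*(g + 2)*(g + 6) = g^3 + 8*g^2 + 12*g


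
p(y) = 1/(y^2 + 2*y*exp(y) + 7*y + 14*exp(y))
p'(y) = (-2*y*exp(y) - 2*y - 16*exp(y) - 7)/(y^2 + 2*y*exp(y) + 7*y + 14*exp(y))^2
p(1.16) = 0.02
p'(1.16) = -0.02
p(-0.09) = 0.08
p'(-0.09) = -0.15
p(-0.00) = 0.07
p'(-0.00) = -0.12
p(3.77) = 0.00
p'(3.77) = -0.00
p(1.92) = 0.01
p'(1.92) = -0.01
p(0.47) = 0.04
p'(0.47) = -0.05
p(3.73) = 0.00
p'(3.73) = -0.00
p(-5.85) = -0.15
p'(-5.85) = 0.10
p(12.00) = 0.00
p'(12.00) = 0.00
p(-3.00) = -0.09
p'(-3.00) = -0.01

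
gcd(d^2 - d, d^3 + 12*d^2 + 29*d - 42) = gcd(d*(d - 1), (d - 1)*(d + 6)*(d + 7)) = d - 1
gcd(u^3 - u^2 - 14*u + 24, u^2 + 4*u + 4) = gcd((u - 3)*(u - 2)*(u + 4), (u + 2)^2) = 1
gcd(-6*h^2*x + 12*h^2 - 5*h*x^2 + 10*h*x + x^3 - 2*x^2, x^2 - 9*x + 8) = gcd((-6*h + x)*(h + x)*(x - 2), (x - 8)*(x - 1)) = 1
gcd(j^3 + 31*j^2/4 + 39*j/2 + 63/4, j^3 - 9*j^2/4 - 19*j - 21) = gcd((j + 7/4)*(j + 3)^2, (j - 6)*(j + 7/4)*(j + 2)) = j + 7/4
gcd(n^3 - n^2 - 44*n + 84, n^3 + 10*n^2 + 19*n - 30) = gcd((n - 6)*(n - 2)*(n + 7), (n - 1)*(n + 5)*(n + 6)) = 1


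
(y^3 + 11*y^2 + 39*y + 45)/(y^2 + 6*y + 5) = (y^2 + 6*y + 9)/(y + 1)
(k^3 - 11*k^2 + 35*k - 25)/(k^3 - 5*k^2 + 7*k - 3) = (k^2 - 10*k + 25)/(k^2 - 4*k + 3)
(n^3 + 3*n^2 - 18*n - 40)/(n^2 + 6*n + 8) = (n^2 + n - 20)/(n + 4)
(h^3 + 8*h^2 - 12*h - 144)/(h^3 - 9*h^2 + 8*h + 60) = (h^3 + 8*h^2 - 12*h - 144)/(h^3 - 9*h^2 + 8*h + 60)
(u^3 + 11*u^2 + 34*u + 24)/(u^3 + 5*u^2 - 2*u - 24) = (u^2 + 7*u + 6)/(u^2 + u - 6)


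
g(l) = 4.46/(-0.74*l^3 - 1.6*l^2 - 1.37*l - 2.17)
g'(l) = 4.46*(2.22*l^2 + 3.2*l + 1.37)/(-0.74*l^3 - 1.6*l^2 - 1.37*l - 2.17)^2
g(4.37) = -0.04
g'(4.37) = 0.03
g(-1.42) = -3.35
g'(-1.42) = 3.27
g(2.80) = -0.13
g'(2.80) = 0.10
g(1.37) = -0.50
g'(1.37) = 0.55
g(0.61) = -1.18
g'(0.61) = 1.30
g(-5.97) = 0.04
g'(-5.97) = 0.02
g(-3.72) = 0.24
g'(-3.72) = 0.25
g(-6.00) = 0.04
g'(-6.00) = 0.02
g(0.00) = -2.06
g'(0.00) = 1.30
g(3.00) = -0.11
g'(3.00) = 0.08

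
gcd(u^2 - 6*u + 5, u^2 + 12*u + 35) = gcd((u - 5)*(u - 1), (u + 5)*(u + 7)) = 1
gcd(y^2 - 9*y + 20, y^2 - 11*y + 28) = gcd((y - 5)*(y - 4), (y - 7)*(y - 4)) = y - 4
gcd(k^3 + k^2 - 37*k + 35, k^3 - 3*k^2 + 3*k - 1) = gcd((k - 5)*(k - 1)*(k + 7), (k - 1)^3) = k - 1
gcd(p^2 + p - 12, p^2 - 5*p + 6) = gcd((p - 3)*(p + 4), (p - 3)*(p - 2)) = p - 3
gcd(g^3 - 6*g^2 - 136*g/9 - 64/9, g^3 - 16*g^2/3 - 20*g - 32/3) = g^2 - 22*g/3 - 16/3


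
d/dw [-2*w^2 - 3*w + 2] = -4*w - 3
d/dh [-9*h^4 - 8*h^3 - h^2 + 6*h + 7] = -36*h^3 - 24*h^2 - 2*h + 6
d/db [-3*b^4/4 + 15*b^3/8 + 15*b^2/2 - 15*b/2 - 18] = -3*b^3 + 45*b^2/8 + 15*b - 15/2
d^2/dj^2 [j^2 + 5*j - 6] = 2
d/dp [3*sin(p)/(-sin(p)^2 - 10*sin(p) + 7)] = 3*(sin(p)^2 + 7)*cos(p)/(sin(p)^2 + 10*sin(p) - 7)^2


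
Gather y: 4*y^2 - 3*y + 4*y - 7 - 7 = 4*y^2 + y - 14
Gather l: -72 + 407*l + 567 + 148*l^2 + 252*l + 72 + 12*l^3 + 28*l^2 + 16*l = 12*l^3 + 176*l^2 + 675*l + 567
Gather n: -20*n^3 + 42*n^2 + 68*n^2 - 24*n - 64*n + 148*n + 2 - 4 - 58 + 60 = -20*n^3 + 110*n^2 + 60*n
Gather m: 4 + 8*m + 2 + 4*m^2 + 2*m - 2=4*m^2 + 10*m + 4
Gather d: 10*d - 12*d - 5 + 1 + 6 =2 - 2*d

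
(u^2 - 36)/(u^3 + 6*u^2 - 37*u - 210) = (u + 6)/(u^2 + 12*u + 35)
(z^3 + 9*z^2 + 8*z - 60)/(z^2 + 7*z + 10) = (z^2 + 4*z - 12)/(z + 2)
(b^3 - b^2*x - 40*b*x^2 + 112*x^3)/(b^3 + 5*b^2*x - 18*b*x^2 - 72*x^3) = (b^2 + 3*b*x - 28*x^2)/(b^2 + 9*b*x + 18*x^2)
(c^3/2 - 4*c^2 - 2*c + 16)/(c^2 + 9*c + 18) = (c^3 - 8*c^2 - 4*c + 32)/(2*(c^2 + 9*c + 18))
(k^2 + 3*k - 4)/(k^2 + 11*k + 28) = (k - 1)/(k + 7)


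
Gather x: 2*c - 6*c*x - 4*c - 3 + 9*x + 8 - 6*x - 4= -2*c + x*(3 - 6*c) + 1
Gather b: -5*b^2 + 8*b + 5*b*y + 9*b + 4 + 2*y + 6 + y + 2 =-5*b^2 + b*(5*y + 17) + 3*y + 12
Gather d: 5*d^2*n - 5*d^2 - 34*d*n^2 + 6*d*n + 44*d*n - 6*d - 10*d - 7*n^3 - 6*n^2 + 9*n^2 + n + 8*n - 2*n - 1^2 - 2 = d^2*(5*n - 5) + d*(-34*n^2 + 50*n - 16) - 7*n^3 + 3*n^2 + 7*n - 3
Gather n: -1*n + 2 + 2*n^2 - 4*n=2*n^2 - 5*n + 2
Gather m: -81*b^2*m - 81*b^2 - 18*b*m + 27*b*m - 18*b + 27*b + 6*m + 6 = -81*b^2 + 9*b + m*(-81*b^2 + 9*b + 6) + 6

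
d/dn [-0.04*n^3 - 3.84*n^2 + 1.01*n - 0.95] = -0.12*n^2 - 7.68*n + 1.01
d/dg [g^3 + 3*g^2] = 3*g*(g + 2)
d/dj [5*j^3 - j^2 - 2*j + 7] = 15*j^2 - 2*j - 2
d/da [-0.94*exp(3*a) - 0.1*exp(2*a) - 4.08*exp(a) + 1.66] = (-2.82*exp(2*a) - 0.2*exp(a) - 4.08)*exp(a)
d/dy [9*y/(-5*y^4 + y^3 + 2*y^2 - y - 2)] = 9*(-5*y^4 + y^3 + 2*y^2 + y*(20*y^3 - 3*y^2 - 4*y + 1) - y - 2)/(5*y^4 - y^3 - 2*y^2 + y + 2)^2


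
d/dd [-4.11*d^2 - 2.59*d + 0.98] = -8.22*d - 2.59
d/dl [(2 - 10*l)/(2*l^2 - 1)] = 2*(10*l^2 - 4*l + 5)/(4*l^4 - 4*l^2 + 1)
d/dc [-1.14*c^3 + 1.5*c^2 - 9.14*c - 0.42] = -3.42*c^2 + 3.0*c - 9.14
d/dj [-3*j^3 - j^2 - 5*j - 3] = -9*j^2 - 2*j - 5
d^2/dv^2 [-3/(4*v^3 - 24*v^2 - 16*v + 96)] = 3*(3*(v - 2)*(v^3 - 6*v^2 - 4*v + 24) - (-3*v^2 + 12*v + 4)^2)/(2*(v^3 - 6*v^2 - 4*v + 24)^3)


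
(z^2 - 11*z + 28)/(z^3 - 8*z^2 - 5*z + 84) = 1/(z + 3)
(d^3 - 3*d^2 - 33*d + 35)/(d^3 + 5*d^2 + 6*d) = (d^3 - 3*d^2 - 33*d + 35)/(d*(d^2 + 5*d + 6))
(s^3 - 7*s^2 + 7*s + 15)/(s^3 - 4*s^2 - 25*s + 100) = (s^2 - 2*s - 3)/(s^2 + s - 20)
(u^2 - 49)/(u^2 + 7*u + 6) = (u^2 - 49)/(u^2 + 7*u + 6)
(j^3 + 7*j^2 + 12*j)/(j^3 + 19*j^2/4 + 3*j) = 4*(j + 3)/(4*j + 3)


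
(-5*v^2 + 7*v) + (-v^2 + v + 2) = -6*v^2 + 8*v + 2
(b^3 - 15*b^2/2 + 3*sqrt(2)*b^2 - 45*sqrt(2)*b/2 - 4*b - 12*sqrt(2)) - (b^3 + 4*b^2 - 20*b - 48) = -23*b^2/2 + 3*sqrt(2)*b^2 - 45*sqrt(2)*b/2 + 16*b - 12*sqrt(2) + 48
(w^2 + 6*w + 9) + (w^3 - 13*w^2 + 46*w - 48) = w^3 - 12*w^2 + 52*w - 39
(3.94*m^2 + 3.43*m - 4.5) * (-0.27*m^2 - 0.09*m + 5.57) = -1.0638*m^4 - 1.2807*m^3 + 22.8521*m^2 + 19.5101*m - 25.065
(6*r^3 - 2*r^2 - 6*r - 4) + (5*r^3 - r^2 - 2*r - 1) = 11*r^3 - 3*r^2 - 8*r - 5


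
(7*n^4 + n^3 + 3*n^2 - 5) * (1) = 7*n^4 + n^3 + 3*n^2 - 5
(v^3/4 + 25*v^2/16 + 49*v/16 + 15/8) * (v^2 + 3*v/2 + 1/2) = v^5/4 + 31*v^4/16 + 177*v^3/32 + 29*v^2/4 + 139*v/32 + 15/16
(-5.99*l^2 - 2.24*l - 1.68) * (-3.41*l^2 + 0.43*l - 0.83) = 20.4259*l^4 + 5.0627*l^3 + 9.7373*l^2 + 1.1368*l + 1.3944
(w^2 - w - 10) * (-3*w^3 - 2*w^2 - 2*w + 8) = -3*w^5 + w^4 + 30*w^3 + 30*w^2 + 12*w - 80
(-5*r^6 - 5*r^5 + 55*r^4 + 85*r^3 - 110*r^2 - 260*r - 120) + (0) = -5*r^6 - 5*r^5 + 55*r^4 + 85*r^3 - 110*r^2 - 260*r - 120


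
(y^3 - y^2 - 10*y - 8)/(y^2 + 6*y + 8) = (y^2 - 3*y - 4)/(y + 4)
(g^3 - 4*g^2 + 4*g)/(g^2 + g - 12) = g*(g^2 - 4*g + 4)/(g^2 + g - 12)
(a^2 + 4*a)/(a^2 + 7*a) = (a + 4)/(a + 7)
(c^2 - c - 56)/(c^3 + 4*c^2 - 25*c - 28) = (c - 8)/(c^2 - 3*c - 4)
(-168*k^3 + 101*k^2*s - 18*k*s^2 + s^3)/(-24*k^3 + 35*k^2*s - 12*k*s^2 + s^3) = (-7*k + s)/(-k + s)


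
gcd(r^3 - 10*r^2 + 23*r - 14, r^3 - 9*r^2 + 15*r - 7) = r^2 - 8*r + 7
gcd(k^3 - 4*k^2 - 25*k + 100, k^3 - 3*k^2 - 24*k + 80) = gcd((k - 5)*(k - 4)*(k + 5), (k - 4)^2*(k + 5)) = k^2 + k - 20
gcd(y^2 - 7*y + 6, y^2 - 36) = y - 6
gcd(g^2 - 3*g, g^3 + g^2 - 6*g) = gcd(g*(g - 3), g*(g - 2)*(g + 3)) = g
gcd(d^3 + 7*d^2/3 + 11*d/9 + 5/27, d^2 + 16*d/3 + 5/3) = d + 1/3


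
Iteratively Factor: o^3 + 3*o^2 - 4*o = (o - 1)*(o^2 + 4*o) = (o - 1)*(o + 4)*(o)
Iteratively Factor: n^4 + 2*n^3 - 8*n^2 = (n - 2)*(n^3 + 4*n^2) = n*(n - 2)*(n^2 + 4*n) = n^2*(n - 2)*(n + 4)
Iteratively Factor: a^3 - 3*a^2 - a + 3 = (a - 3)*(a^2 - 1) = (a - 3)*(a + 1)*(a - 1)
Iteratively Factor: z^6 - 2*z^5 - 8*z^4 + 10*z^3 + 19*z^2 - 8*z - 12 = (z - 1)*(z^5 - z^4 - 9*z^3 + z^2 + 20*z + 12) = (z - 1)*(z + 2)*(z^4 - 3*z^3 - 3*z^2 + 7*z + 6) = (z - 1)*(z + 1)*(z + 2)*(z^3 - 4*z^2 + z + 6) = (z - 2)*(z - 1)*(z + 1)*(z + 2)*(z^2 - 2*z - 3) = (z - 2)*(z - 1)*(z + 1)^2*(z + 2)*(z - 3)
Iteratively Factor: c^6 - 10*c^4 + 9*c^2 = (c - 3)*(c^5 + 3*c^4 - c^3 - 3*c^2) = (c - 3)*(c + 3)*(c^4 - c^2) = c*(c - 3)*(c + 3)*(c^3 - c) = c*(c - 3)*(c - 1)*(c + 3)*(c^2 + c) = c^2*(c - 3)*(c - 1)*(c + 3)*(c + 1)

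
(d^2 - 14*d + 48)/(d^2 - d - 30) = (d - 8)/(d + 5)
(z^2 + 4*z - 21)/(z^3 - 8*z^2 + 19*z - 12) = (z + 7)/(z^2 - 5*z + 4)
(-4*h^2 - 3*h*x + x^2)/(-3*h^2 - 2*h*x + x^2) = (-4*h + x)/(-3*h + x)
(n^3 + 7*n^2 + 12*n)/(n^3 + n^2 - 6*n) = (n + 4)/(n - 2)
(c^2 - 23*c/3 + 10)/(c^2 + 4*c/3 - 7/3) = (3*c^2 - 23*c + 30)/(3*c^2 + 4*c - 7)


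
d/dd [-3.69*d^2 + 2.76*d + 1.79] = 2.76 - 7.38*d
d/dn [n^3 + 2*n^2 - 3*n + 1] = 3*n^2 + 4*n - 3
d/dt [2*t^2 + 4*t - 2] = 4*t + 4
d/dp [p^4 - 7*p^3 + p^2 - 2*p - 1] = 4*p^3 - 21*p^2 + 2*p - 2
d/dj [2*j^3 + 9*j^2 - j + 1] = 6*j^2 + 18*j - 1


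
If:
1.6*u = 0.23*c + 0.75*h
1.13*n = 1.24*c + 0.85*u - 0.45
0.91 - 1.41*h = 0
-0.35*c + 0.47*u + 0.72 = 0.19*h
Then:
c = 2.62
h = 0.65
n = 2.99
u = 0.68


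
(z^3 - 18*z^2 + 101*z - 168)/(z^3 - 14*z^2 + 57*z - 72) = (z - 7)/(z - 3)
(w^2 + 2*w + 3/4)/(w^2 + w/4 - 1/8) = 2*(2*w + 3)/(4*w - 1)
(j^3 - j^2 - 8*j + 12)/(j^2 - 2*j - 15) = (j^2 - 4*j + 4)/(j - 5)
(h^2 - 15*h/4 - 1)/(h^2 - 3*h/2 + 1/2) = (4*h^2 - 15*h - 4)/(2*(2*h^2 - 3*h + 1))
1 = 1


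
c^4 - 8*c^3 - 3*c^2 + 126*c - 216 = (c - 6)*(c - 3)^2*(c + 4)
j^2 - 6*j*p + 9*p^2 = (j - 3*p)^2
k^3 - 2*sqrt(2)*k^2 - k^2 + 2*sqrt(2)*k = k*(k - 1)*(k - 2*sqrt(2))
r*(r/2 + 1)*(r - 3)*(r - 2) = r^4/2 - 3*r^3/2 - 2*r^2 + 6*r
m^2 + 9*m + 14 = (m + 2)*(m + 7)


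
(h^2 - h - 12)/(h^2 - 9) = (h - 4)/(h - 3)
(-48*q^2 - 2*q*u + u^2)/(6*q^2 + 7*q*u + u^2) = (-8*q + u)/(q + u)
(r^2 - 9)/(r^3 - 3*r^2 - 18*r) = (r - 3)/(r*(r - 6))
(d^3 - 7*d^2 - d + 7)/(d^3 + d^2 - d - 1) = (d - 7)/(d + 1)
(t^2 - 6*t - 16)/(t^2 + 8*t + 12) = (t - 8)/(t + 6)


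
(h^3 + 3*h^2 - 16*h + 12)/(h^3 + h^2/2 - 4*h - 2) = 2*(h^2 + 5*h - 6)/(2*h^2 + 5*h + 2)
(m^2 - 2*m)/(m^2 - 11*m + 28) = m*(m - 2)/(m^2 - 11*m + 28)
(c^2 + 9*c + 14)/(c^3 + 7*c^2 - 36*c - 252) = (c + 2)/(c^2 - 36)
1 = 1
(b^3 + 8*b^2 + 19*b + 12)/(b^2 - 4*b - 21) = (b^2 + 5*b + 4)/(b - 7)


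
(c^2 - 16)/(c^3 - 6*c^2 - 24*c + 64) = (c - 4)/(c^2 - 10*c + 16)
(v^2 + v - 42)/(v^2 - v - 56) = (v - 6)/(v - 8)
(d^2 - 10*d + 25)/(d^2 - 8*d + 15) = (d - 5)/(d - 3)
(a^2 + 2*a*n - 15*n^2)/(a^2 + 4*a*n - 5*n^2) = (a - 3*n)/(a - n)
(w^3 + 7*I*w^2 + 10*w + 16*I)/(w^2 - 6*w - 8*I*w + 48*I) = (w^3 + 7*I*w^2 + 10*w + 16*I)/(w^2 - 6*w - 8*I*w + 48*I)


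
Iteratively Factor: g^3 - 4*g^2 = (g)*(g^2 - 4*g) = g*(g - 4)*(g)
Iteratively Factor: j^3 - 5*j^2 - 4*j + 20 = (j - 5)*(j^2 - 4) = (j - 5)*(j + 2)*(j - 2)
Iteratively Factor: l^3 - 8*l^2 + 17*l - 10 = (l - 1)*(l^2 - 7*l + 10) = (l - 2)*(l - 1)*(l - 5)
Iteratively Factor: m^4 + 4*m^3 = (m)*(m^3 + 4*m^2) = m^2*(m^2 + 4*m) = m^3*(m + 4)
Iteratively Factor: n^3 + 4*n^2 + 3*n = (n + 1)*(n^2 + 3*n) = (n + 1)*(n + 3)*(n)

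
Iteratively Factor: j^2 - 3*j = (j - 3)*(j)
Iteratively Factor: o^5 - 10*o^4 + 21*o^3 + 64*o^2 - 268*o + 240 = (o - 2)*(o^4 - 8*o^3 + 5*o^2 + 74*o - 120) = (o - 4)*(o - 2)*(o^3 - 4*o^2 - 11*o + 30) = (o - 5)*(o - 4)*(o - 2)*(o^2 + o - 6) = (o - 5)*(o - 4)*(o - 2)^2*(o + 3)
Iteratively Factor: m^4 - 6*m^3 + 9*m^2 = (m - 3)*(m^3 - 3*m^2) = m*(m - 3)*(m^2 - 3*m) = m*(m - 3)^2*(m)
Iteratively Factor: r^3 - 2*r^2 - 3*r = (r - 3)*(r^2 + r) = r*(r - 3)*(r + 1)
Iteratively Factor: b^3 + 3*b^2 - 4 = (b + 2)*(b^2 + b - 2) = (b + 2)^2*(b - 1)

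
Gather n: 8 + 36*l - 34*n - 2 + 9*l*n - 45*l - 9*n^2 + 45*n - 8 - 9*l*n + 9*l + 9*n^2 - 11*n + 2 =0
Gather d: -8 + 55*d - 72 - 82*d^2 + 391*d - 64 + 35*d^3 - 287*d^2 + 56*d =35*d^3 - 369*d^2 + 502*d - 144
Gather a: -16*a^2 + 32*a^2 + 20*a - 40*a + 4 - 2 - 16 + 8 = 16*a^2 - 20*a - 6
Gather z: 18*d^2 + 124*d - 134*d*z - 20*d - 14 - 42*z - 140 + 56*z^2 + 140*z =18*d^2 + 104*d + 56*z^2 + z*(98 - 134*d) - 154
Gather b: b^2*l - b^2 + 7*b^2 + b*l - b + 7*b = b^2*(l + 6) + b*(l + 6)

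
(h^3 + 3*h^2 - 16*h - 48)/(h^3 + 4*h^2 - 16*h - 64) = (h + 3)/(h + 4)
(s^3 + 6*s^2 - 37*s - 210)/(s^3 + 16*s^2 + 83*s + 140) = (s - 6)/(s + 4)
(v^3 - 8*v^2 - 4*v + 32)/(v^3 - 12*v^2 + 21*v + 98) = (v^2 - 10*v + 16)/(v^2 - 14*v + 49)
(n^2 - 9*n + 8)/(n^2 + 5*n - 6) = (n - 8)/(n + 6)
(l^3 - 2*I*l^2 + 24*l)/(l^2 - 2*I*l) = (l^2 - 2*I*l + 24)/(l - 2*I)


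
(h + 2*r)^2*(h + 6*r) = h^3 + 10*h^2*r + 28*h*r^2 + 24*r^3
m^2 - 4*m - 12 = (m - 6)*(m + 2)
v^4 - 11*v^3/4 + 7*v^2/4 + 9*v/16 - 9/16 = (v - 3/2)*(v - 1)*(v - 3/4)*(v + 1/2)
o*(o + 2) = o^2 + 2*o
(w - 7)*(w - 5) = w^2 - 12*w + 35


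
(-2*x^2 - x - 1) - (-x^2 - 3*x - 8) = -x^2 + 2*x + 7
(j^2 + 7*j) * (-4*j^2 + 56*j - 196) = -4*j^4 + 28*j^3 + 196*j^2 - 1372*j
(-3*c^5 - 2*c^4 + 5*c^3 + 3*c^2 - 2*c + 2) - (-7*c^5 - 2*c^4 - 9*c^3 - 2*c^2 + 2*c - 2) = 4*c^5 + 14*c^3 + 5*c^2 - 4*c + 4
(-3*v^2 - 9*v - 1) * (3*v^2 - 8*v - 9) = -9*v^4 - 3*v^3 + 96*v^2 + 89*v + 9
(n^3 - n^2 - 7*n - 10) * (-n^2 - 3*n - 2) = -n^5 - 2*n^4 + 8*n^3 + 33*n^2 + 44*n + 20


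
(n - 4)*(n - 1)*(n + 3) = n^3 - 2*n^2 - 11*n + 12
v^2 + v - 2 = (v - 1)*(v + 2)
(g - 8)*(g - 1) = g^2 - 9*g + 8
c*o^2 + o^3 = o^2*(c + o)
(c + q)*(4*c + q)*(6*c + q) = 24*c^3 + 34*c^2*q + 11*c*q^2 + q^3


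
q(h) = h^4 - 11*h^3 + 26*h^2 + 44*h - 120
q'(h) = 4*h^3 - 33*h^2 + 52*h + 44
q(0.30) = -104.75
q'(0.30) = 56.74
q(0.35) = -101.87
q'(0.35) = 58.33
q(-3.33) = 550.94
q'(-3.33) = -642.80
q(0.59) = -87.13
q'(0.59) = 64.01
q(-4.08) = 1157.48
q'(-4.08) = -989.16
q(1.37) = -35.68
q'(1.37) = 63.59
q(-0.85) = -131.34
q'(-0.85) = -26.50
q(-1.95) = -10.91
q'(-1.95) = -212.54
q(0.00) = -120.00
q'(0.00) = 44.00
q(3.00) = 30.00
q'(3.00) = 11.00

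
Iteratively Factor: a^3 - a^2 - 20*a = (a - 5)*(a^2 + 4*a) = (a - 5)*(a + 4)*(a)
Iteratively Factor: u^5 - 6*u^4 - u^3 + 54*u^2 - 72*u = (u)*(u^4 - 6*u^3 - u^2 + 54*u - 72) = u*(u - 4)*(u^3 - 2*u^2 - 9*u + 18) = u*(u - 4)*(u + 3)*(u^2 - 5*u + 6) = u*(u - 4)*(u - 3)*(u + 3)*(u - 2)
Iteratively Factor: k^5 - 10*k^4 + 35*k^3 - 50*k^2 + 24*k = (k - 1)*(k^4 - 9*k^3 + 26*k^2 - 24*k) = (k - 2)*(k - 1)*(k^3 - 7*k^2 + 12*k) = k*(k - 2)*(k - 1)*(k^2 - 7*k + 12) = k*(k - 4)*(k - 2)*(k - 1)*(k - 3)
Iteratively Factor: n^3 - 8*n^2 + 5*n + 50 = (n - 5)*(n^2 - 3*n - 10) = (n - 5)^2*(n + 2)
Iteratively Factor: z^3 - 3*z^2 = (z)*(z^2 - 3*z) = z^2*(z - 3)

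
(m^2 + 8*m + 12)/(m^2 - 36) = (m + 2)/(m - 6)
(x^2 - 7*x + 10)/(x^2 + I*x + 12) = (x^2 - 7*x + 10)/(x^2 + I*x + 12)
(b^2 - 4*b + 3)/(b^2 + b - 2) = (b - 3)/(b + 2)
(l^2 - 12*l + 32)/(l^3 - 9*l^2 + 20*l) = (l - 8)/(l*(l - 5))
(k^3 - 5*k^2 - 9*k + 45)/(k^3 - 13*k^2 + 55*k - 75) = (k + 3)/(k - 5)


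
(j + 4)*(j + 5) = j^2 + 9*j + 20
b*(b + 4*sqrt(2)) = b^2 + 4*sqrt(2)*b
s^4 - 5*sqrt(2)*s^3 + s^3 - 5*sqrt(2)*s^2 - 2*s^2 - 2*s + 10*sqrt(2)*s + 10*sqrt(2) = (s + 1)*(s - 5*sqrt(2))*(s - sqrt(2))*(s + sqrt(2))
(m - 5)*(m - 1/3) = m^2 - 16*m/3 + 5/3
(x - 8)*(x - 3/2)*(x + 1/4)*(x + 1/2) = x^4 - 35*x^3/4 + 5*x^2 + 125*x/16 + 3/2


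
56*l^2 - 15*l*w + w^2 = (-8*l + w)*(-7*l + w)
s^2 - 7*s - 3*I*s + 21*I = (s - 7)*(s - 3*I)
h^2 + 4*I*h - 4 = (h + 2*I)^2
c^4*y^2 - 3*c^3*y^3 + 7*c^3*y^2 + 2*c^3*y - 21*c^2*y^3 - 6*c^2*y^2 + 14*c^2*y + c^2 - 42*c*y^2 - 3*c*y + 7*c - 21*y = (c + 7)*(c - 3*y)*(c*y + 1)^2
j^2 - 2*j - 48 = (j - 8)*(j + 6)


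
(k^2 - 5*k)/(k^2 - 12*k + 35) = k/(k - 7)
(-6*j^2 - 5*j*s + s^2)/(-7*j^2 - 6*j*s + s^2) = (-6*j + s)/(-7*j + s)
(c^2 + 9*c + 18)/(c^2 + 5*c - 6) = (c + 3)/(c - 1)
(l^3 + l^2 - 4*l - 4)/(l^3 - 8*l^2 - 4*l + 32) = (l + 1)/(l - 8)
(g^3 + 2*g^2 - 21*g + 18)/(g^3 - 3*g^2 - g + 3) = (g + 6)/(g + 1)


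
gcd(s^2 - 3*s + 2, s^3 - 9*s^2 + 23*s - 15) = s - 1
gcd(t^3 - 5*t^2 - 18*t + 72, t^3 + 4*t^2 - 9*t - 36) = t^2 + t - 12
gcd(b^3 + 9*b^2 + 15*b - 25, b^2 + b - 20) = b + 5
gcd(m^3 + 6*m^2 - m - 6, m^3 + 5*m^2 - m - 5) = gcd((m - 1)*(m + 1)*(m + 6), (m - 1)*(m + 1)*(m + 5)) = m^2 - 1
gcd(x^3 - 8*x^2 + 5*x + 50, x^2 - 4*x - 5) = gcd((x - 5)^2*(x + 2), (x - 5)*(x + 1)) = x - 5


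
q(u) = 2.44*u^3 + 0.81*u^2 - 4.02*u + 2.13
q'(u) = 7.32*u^2 + 1.62*u - 4.02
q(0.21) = 1.34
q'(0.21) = -3.36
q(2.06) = 18.62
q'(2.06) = 30.38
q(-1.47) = 2.04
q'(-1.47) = 9.42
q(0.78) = 0.65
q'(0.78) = 1.70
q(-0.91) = 4.62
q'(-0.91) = 0.57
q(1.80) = 11.75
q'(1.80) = 22.61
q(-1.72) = -0.98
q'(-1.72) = 14.85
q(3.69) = 120.92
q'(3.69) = 101.63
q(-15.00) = -7990.32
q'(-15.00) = 1618.68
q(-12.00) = -4049.31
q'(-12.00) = 1030.62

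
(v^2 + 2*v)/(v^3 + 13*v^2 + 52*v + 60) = v/(v^2 + 11*v + 30)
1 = 1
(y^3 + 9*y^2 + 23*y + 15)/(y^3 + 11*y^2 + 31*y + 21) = (y + 5)/(y + 7)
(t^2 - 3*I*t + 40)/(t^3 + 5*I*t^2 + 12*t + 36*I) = (t^2 - 3*I*t + 40)/(t^3 + 5*I*t^2 + 12*t + 36*I)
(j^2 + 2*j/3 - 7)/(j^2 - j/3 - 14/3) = (j + 3)/(j + 2)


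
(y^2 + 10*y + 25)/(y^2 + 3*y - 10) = (y + 5)/(y - 2)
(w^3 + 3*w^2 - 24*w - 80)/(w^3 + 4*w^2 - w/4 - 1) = 4*(w^2 - w - 20)/(4*w^2 - 1)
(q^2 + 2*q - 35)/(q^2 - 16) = (q^2 + 2*q - 35)/(q^2 - 16)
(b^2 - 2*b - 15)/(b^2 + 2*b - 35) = (b + 3)/(b + 7)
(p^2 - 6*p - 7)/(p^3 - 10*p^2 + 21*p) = (p + 1)/(p*(p - 3))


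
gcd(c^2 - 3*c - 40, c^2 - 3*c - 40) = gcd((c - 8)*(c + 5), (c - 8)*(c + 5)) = c^2 - 3*c - 40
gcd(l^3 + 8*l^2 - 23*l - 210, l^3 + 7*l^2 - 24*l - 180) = l^2 + l - 30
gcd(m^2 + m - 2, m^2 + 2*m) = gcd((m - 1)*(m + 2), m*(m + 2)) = m + 2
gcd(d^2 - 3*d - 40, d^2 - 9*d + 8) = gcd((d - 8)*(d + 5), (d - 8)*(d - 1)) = d - 8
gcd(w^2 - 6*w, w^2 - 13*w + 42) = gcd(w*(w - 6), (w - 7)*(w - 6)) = w - 6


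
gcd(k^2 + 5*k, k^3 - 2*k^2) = k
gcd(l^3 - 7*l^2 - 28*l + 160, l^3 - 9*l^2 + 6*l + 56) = l - 4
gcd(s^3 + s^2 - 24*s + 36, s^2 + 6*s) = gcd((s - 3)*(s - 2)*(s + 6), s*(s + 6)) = s + 6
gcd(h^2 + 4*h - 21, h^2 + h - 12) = h - 3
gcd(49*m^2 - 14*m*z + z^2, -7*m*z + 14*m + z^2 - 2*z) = -7*m + z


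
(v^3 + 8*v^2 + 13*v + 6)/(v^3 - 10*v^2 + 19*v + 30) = (v^2 + 7*v + 6)/(v^2 - 11*v + 30)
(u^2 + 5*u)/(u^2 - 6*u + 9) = u*(u + 5)/(u^2 - 6*u + 9)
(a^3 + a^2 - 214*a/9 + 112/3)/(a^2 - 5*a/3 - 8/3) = (a^2 + 11*a/3 - 14)/(a + 1)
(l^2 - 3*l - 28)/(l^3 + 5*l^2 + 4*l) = (l - 7)/(l*(l + 1))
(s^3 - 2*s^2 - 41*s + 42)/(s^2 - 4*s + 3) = (s^2 - s - 42)/(s - 3)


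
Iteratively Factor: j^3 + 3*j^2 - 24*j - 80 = (j + 4)*(j^2 - j - 20) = (j + 4)^2*(j - 5)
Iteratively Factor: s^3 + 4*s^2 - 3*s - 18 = (s + 3)*(s^2 + s - 6) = (s - 2)*(s + 3)*(s + 3)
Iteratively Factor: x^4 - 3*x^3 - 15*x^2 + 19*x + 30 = (x + 1)*(x^3 - 4*x^2 - 11*x + 30) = (x - 5)*(x + 1)*(x^2 + x - 6) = (x - 5)*(x - 2)*(x + 1)*(x + 3)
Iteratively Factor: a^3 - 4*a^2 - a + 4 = (a - 1)*(a^2 - 3*a - 4) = (a - 1)*(a + 1)*(a - 4)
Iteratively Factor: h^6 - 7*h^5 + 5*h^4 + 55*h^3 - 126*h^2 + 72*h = (h - 3)*(h^5 - 4*h^4 - 7*h^3 + 34*h^2 - 24*h) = (h - 3)*(h - 2)*(h^4 - 2*h^3 - 11*h^2 + 12*h) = (h - 3)*(h - 2)*(h + 3)*(h^3 - 5*h^2 + 4*h) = (h - 3)*(h - 2)*(h - 1)*(h + 3)*(h^2 - 4*h) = (h - 4)*(h - 3)*(h - 2)*(h - 1)*(h + 3)*(h)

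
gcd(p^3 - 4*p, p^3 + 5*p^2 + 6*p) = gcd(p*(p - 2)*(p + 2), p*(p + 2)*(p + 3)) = p^2 + 2*p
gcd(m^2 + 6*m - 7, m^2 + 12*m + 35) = m + 7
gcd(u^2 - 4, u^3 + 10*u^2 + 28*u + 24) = u + 2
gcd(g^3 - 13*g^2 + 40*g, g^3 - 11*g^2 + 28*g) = g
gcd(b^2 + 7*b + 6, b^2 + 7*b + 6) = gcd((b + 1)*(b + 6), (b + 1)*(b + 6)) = b^2 + 7*b + 6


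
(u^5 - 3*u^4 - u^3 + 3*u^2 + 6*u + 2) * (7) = 7*u^5 - 21*u^4 - 7*u^3 + 21*u^2 + 42*u + 14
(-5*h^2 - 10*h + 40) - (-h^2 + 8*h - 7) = -4*h^2 - 18*h + 47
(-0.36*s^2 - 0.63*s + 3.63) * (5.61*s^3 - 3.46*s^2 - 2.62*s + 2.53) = -2.0196*s^5 - 2.2887*s^4 + 23.4873*s^3 - 11.82*s^2 - 11.1045*s + 9.1839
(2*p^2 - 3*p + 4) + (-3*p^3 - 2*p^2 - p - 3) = -3*p^3 - 4*p + 1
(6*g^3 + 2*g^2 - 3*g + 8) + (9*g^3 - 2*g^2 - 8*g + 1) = 15*g^3 - 11*g + 9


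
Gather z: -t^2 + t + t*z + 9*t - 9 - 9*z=-t^2 + 10*t + z*(t - 9) - 9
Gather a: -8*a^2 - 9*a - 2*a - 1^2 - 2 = -8*a^2 - 11*a - 3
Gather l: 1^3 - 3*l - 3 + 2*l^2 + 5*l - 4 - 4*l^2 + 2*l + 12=-2*l^2 + 4*l + 6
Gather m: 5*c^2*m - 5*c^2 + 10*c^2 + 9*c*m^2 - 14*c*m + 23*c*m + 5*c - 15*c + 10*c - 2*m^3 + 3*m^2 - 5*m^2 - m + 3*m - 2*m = 5*c^2 - 2*m^3 + m^2*(9*c - 2) + m*(5*c^2 + 9*c)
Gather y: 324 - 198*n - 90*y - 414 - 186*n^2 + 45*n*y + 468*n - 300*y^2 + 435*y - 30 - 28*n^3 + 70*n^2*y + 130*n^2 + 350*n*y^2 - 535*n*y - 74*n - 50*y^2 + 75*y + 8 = -28*n^3 - 56*n^2 + 196*n + y^2*(350*n - 350) + y*(70*n^2 - 490*n + 420) - 112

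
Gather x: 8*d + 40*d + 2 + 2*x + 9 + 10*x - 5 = 48*d + 12*x + 6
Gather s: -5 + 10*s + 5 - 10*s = 0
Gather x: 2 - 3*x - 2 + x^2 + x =x^2 - 2*x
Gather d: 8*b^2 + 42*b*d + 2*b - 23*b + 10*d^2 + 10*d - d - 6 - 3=8*b^2 - 21*b + 10*d^2 + d*(42*b + 9) - 9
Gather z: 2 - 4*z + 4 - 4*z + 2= 8 - 8*z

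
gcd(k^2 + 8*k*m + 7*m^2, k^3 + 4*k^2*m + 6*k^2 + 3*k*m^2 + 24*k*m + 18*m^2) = k + m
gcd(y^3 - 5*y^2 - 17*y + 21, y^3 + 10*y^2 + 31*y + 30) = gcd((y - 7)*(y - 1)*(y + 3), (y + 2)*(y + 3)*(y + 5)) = y + 3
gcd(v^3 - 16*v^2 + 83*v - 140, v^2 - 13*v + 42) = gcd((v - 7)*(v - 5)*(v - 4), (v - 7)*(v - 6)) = v - 7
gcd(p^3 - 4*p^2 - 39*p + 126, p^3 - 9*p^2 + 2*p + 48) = p - 3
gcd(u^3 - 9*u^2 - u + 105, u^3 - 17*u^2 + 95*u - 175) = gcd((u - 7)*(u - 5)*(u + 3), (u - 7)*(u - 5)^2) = u^2 - 12*u + 35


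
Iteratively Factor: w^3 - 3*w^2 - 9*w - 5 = (w + 1)*(w^2 - 4*w - 5) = (w + 1)^2*(w - 5)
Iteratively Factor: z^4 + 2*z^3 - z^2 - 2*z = (z)*(z^3 + 2*z^2 - z - 2) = z*(z - 1)*(z^2 + 3*z + 2) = z*(z - 1)*(z + 2)*(z + 1)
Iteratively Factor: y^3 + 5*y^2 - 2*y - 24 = (y + 3)*(y^2 + 2*y - 8) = (y + 3)*(y + 4)*(y - 2)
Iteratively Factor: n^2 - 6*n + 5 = (n - 1)*(n - 5)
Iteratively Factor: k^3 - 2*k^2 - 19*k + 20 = (k + 4)*(k^2 - 6*k + 5) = (k - 5)*(k + 4)*(k - 1)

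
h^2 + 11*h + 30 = (h + 5)*(h + 6)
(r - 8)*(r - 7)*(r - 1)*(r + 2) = r^4 - 14*r^3 + 39*r^2 + 86*r - 112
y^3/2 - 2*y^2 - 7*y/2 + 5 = (y/2 + 1)*(y - 5)*(y - 1)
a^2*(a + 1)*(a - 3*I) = a^4 + a^3 - 3*I*a^3 - 3*I*a^2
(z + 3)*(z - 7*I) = z^2 + 3*z - 7*I*z - 21*I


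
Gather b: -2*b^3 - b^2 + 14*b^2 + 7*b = -2*b^3 + 13*b^2 + 7*b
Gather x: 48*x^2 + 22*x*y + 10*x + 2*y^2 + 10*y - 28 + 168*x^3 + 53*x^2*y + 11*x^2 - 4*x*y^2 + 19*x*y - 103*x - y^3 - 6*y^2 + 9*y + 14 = 168*x^3 + x^2*(53*y + 59) + x*(-4*y^2 + 41*y - 93) - y^3 - 4*y^2 + 19*y - 14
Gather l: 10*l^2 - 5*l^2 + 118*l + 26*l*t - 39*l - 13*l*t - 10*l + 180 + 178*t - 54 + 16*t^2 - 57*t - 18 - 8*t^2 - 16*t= 5*l^2 + l*(13*t + 69) + 8*t^2 + 105*t + 108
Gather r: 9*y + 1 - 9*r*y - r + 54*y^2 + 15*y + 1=r*(-9*y - 1) + 54*y^2 + 24*y + 2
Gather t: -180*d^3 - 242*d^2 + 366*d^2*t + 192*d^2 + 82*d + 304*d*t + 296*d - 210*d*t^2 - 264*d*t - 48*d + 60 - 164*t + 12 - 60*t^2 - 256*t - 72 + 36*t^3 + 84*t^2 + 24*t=-180*d^3 - 50*d^2 + 330*d + 36*t^3 + t^2*(24 - 210*d) + t*(366*d^2 + 40*d - 396)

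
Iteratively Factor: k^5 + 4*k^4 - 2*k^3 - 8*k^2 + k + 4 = (k + 1)*(k^4 + 3*k^3 - 5*k^2 - 3*k + 4) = (k + 1)*(k + 4)*(k^3 - k^2 - k + 1) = (k - 1)*(k + 1)*(k + 4)*(k^2 - 1) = (k - 1)*(k + 1)^2*(k + 4)*(k - 1)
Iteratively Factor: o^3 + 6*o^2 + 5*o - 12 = (o - 1)*(o^2 + 7*o + 12) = (o - 1)*(o + 4)*(o + 3)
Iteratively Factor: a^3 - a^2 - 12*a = (a + 3)*(a^2 - 4*a) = a*(a + 3)*(a - 4)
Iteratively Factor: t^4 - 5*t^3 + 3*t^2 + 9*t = (t - 3)*(t^3 - 2*t^2 - 3*t) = t*(t - 3)*(t^2 - 2*t - 3) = t*(t - 3)^2*(t + 1)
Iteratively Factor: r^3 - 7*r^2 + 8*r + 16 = (r + 1)*(r^2 - 8*r + 16) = (r - 4)*(r + 1)*(r - 4)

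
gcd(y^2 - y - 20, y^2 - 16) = y + 4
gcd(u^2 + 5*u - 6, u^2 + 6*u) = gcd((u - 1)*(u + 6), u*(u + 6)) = u + 6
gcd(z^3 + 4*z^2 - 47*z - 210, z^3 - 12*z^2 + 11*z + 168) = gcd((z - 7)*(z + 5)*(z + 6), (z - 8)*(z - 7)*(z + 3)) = z - 7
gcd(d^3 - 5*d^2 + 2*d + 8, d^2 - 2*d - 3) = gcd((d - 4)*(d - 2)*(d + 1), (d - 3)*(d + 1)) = d + 1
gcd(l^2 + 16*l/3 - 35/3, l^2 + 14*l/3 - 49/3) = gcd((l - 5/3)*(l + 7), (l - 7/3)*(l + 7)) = l + 7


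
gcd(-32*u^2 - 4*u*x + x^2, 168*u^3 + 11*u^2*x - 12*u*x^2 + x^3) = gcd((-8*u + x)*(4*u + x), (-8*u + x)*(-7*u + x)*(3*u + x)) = -8*u + x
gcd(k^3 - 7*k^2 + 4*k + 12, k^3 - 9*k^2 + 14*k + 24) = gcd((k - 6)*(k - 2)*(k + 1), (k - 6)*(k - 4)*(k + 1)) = k^2 - 5*k - 6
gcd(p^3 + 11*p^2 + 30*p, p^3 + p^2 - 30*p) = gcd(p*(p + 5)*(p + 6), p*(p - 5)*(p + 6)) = p^2 + 6*p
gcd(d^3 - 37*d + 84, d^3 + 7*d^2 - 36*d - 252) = d + 7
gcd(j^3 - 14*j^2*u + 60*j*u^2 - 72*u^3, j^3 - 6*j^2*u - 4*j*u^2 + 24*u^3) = j^2 - 8*j*u + 12*u^2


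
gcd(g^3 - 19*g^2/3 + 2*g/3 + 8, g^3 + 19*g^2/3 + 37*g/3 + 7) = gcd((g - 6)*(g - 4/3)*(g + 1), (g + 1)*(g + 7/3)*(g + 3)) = g + 1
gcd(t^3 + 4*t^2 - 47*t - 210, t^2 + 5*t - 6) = t + 6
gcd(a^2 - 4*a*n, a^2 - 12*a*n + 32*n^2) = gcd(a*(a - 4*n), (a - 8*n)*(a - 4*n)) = a - 4*n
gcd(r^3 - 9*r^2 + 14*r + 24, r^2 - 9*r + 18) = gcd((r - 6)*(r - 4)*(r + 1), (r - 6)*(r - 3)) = r - 6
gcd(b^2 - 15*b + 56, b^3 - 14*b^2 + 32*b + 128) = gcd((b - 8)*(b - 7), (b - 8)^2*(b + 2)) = b - 8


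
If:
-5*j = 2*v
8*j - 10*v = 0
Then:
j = 0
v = 0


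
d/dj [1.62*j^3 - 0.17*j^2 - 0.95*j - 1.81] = 4.86*j^2 - 0.34*j - 0.95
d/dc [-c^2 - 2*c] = -2*c - 2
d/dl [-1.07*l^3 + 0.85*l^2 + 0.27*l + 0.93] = -3.21*l^2 + 1.7*l + 0.27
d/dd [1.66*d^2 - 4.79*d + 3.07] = 3.32*d - 4.79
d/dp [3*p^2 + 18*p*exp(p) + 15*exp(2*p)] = 18*p*exp(p) + 6*p + 30*exp(2*p) + 18*exp(p)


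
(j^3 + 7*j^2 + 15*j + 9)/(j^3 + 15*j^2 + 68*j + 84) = (j^3 + 7*j^2 + 15*j + 9)/(j^3 + 15*j^2 + 68*j + 84)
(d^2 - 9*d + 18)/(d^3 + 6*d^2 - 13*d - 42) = (d - 6)/(d^2 + 9*d + 14)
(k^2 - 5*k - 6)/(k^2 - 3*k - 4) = (k - 6)/(k - 4)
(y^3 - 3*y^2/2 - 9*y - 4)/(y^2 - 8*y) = (y^3 - 3*y^2/2 - 9*y - 4)/(y*(y - 8))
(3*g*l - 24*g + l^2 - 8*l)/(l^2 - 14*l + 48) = (3*g + l)/(l - 6)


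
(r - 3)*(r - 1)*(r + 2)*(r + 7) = r^4 + 5*r^3 - 19*r^2 - 29*r + 42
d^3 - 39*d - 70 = (d - 7)*(d + 2)*(d + 5)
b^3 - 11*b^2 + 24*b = b*(b - 8)*(b - 3)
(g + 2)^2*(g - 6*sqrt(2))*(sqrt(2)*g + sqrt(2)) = sqrt(2)*g^4 - 12*g^3 + 5*sqrt(2)*g^3 - 60*g^2 + 8*sqrt(2)*g^2 - 96*g + 4*sqrt(2)*g - 48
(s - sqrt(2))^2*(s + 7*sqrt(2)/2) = s^3 + 3*sqrt(2)*s^2/2 - 12*s + 7*sqrt(2)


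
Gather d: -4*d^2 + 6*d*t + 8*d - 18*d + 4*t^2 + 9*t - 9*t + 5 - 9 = -4*d^2 + d*(6*t - 10) + 4*t^2 - 4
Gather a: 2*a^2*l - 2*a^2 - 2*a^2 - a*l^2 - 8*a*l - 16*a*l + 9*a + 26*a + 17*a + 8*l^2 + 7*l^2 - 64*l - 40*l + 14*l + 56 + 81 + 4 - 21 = a^2*(2*l - 4) + a*(-l^2 - 24*l + 52) + 15*l^2 - 90*l + 120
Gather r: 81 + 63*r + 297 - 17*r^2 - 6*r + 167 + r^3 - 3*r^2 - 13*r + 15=r^3 - 20*r^2 + 44*r + 560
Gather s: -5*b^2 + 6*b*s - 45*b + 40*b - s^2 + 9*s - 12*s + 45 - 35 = -5*b^2 - 5*b - s^2 + s*(6*b - 3) + 10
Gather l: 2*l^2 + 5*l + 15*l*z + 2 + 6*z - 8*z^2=2*l^2 + l*(15*z + 5) - 8*z^2 + 6*z + 2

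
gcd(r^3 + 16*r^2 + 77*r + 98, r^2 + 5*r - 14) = r + 7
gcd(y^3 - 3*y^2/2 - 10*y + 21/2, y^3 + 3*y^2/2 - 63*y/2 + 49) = y - 7/2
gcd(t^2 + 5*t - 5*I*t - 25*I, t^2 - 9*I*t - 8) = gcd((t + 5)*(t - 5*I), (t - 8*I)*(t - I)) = 1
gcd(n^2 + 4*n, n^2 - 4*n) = n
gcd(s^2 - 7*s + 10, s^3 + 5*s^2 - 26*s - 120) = s - 5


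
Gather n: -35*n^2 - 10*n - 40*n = -35*n^2 - 50*n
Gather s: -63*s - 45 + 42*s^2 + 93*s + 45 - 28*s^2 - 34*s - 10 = 14*s^2 - 4*s - 10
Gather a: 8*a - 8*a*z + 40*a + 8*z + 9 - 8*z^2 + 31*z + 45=a*(48 - 8*z) - 8*z^2 + 39*z + 54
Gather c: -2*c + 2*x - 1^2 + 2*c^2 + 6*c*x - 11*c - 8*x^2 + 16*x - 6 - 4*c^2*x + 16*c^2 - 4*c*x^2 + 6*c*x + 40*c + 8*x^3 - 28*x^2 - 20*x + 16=c^2*(18 - 4*x) + c*(-4*x^2 + 12*x + 27) + 8*x^3 - 36*x^2 - 2*x + 9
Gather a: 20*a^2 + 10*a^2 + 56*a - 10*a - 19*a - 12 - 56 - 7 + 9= 30*a^2 + 27*a - 66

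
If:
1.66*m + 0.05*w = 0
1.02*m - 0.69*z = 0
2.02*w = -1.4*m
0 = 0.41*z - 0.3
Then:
No Solution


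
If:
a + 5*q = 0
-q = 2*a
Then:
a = 0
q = 0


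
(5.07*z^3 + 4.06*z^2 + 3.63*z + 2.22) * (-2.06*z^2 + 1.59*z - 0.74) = -10.4442*z^5 - 0.302299999999999*z^4 - 4.7742*z^3 - 1.8059*z^2 + 0.8436*z - 1.6428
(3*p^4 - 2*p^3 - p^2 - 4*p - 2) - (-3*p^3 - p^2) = 3*p^4 + p^3 - 4*p - 2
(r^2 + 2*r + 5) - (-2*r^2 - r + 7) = 3*r^2 + 3*r - 2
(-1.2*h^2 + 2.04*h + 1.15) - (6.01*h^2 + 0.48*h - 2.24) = -7.21*h^2 + 1.56*h + 3.39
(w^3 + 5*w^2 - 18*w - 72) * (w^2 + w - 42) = w^5 + 6*w^4 - 55*w^3 - 300*w^2 + 684*w + 3024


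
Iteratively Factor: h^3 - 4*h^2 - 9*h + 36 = (h - 3)*(h^2 - h - 12) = (h - 3)*(h + 3)*(h - 4)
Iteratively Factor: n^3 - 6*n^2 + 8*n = (n - 4)*(n^2 - 2*n) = n*(n - 4)*(n - 2)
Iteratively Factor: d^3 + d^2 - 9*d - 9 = (d + 1)*(d^2 - 9) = (d + 1)*(d + 3)*(d - 3)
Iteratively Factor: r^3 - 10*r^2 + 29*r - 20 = (r - 1)*(r^2 - 9*r + 20) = (r - 5)*(r - 1)*(r - 4)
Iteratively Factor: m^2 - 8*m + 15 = (m - 3)*(m - 5)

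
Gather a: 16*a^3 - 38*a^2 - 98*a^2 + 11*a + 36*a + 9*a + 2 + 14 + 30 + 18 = 16*a^3 - 136*a^2 + 56*a + 64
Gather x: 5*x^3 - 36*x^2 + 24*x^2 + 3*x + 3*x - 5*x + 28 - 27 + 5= 5*x^3 - 12*x^2 + x + 6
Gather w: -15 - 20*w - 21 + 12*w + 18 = -8*w - 18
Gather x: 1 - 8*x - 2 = -8*x - 1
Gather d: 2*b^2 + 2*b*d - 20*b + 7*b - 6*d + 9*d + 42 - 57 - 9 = 2*b^2 - 13*b + d*(2*b + 3) - 24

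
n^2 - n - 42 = (n - 7)*(n + 6)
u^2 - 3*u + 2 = (u - 2)*(u - 1)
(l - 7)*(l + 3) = l^2 - 4*l - 21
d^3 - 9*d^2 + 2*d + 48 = (d - 8)*(d - 3)*(d + 2)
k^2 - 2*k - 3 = (k - 3)*(k + 1)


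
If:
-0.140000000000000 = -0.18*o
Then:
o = 0.78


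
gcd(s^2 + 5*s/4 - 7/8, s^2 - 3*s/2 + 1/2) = s - 1/2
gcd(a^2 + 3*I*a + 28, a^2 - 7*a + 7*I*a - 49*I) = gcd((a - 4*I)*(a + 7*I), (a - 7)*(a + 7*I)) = a + 7*I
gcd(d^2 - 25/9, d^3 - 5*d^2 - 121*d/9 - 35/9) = d + 5/3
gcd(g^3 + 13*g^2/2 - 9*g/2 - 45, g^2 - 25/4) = g - 5/2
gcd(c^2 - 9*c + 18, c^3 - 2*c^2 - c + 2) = 1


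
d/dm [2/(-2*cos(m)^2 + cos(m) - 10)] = 2*(1 - 4*cos(m))*sin(m)/(-cos(m) + cos(2*m) + 11)^2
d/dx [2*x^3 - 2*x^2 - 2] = 2*x*(3*x - 2)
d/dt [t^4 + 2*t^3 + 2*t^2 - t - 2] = 4*t^3 + 6*t^2 + 4*t - 1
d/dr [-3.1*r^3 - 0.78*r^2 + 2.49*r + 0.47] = -9.3*r^2 - 1.56*r + 2.49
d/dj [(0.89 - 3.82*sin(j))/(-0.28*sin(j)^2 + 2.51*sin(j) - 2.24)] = (-1.0696*sin(j)^2 + 0.4984*sin(j) + 6.3229)*cos(j)/(0.0784*sin(j)^4 - 1.4056*sin(j)^3 + 7.5545*sin(j)^2 - 11.2448*sin(j) + 5.0176)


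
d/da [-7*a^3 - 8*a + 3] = -21*a^2 - 8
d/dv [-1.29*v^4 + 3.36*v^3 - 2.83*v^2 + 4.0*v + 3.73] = -5.16*v^3 + 10.08*v^2 - 5.66*v + 4.0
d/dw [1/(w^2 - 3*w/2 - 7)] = 2*(3 - 4*w)/(-2*w^2 + 3*w + 14)^2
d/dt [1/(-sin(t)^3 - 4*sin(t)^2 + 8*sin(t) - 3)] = (3*sin(t)^2 + 8*sin(t) - 8)*cos(t)/(sin(t)^3 + 4*sin(t)^2 - 8*sin(t) + 3)^2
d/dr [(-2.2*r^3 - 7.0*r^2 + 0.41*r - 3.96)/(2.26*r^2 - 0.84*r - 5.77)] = (-4.972*r^4 + 3.696*r^3 + 43.0354*r^2 + 98.6792*r - 5.6921)/(5.1076*r^4 - 3.7968*r^3 - 25.3748*r^2 + 9.6936*r + 33.2929)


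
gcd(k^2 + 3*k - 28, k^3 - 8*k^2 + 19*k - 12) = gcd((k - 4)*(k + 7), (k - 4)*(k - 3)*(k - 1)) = k - 4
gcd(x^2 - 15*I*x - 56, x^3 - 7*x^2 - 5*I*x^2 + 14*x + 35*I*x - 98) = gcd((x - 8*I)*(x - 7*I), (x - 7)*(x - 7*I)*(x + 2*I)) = x - 7*I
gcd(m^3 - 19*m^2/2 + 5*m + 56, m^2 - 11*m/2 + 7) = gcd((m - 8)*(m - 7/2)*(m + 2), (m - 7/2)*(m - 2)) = m - 7/2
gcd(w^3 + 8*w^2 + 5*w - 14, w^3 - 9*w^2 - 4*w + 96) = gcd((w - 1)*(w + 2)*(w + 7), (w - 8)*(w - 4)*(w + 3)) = 1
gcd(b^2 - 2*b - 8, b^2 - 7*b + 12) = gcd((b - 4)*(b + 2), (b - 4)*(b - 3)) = b - 4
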